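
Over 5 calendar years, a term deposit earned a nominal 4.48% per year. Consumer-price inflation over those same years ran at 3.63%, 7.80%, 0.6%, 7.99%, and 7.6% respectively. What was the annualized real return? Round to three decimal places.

-0.950%

Cumulative inflation factor: 1.0363 × 1.0780 × 1.006 × 1.0799 × 1.076 ≈ 1.30586.
Nominal growth factor: 1.24499. Real growth factor = 1.24499 / 1.30586 ≈ 0.95338.
Annualized: 0.95338^(1/5) − 1 ≈ -0.00950.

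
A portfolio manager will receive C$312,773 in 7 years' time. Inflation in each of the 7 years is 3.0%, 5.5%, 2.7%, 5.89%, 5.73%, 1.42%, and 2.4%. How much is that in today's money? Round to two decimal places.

C$241,041.81

Price-level factor over 7 years: 1.030 × 1.055 × 1.027 × 1.0589 × 1.0573 × 1.0142 × 1.024 ≈ 1.2975881516.
Purchasing power today: C$312,773 divided by that factor.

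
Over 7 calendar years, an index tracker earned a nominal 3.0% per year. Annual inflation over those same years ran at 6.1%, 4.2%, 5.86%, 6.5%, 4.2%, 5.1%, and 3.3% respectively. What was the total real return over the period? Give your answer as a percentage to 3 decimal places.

Cumulative inflation factor: 1.061 × 1.042 × 1.0586 × 1.065 × 1.042 × 1.051 × 1.033 ≈ 1.41005.
Nominal growth factor: 1.22987. Real growth factor = 1.22987 / 1.41005 ≈ 0.87222.
Total real return ≈ -12.7782%.

-12.778%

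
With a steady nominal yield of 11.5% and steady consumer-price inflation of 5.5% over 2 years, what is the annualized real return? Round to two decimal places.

With constant rates the annual real return is the same each year: (1+11.5%)/(1+5.5%) − 1 = 0.05687.

5.69%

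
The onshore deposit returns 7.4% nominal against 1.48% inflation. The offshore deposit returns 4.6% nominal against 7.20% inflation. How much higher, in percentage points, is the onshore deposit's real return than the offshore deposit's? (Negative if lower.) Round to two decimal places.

The onshore deposit real return: 1.074/1.0148 − 1 = 5.834%.
The offshore deposit real return: 1.046/1.0720 − 1 = -2.425%.
Difference: 5.834 − (-2.425) = 8.259 pp.

8.26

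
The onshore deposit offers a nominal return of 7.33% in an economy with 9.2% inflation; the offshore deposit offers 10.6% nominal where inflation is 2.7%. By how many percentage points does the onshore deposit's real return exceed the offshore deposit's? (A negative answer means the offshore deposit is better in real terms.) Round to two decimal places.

-9.40

The onshore deposit real return: 1.0733/1.092 − 1 = -1.712%.
The offshore deposit real return: 1.106/1.027 − 1 = 7.692%.
Difference: -1.712 − 7.692 = -9.404 pp.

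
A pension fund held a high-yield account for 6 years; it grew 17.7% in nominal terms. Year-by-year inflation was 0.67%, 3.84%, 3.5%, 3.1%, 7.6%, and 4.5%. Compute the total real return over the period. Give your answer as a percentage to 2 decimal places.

Cumulative inflation factor: 1.0067 × 1.0384 × 1.035 × 1.031 × 1.076 × 1.045 ≈ 1.25427.
Nominal growth factor: 1.17700. Real growth factor = 1.17700 / 1.25427 ≈ 0.93839.
Total real return ≈ -6.1608%.

-6.16%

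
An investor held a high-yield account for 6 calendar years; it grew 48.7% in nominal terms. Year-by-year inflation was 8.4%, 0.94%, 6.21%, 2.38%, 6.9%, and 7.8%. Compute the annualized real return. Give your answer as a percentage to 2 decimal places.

1.36%

Cumulative inflation factor: 1.084 × 1.0094 × 1.0621 × 1.0238 × 1.069 × 1.078 ≈ 1.37110.
Nominal growth factor: 1.48700. Real growth factor = 1.48700 / 1.37110 ≈ 1.08453.
Annualized: 1.08453^(1/6) − 1 ≈ 0.01362.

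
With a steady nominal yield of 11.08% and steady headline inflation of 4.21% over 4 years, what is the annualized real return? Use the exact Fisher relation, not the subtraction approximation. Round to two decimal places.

6.59%

With constant rates the annual real return is the same each year: (1+11.08%)/(1+4.21%) − 1 = 0.06592.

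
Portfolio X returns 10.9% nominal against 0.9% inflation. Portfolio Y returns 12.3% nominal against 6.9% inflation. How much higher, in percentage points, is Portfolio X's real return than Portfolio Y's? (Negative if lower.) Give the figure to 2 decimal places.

Portfolio X real return: 1.109/1.009 − 1 = 9.911%.
Portfolio Y real return: 1.123/1.069 − 1 = 5.051%.
Difference: 9.911 − 5.051 = 4.860 pp.

4.86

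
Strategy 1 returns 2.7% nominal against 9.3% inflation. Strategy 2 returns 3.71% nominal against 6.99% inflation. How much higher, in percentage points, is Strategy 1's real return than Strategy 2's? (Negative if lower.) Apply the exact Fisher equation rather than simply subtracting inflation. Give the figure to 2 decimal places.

-2.97

Strategy 1 real return: 1.027/1.093 − 1 = -6.038%.
Strategy 2 real return: 1.0371/1.0699 − 1 = -3.066%.
Difference: -6.038 − (-3.066) = -2.972 pp.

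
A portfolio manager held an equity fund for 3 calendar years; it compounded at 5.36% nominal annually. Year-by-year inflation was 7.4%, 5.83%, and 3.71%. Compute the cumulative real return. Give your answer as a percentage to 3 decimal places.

-0.781%

Cumulative inflation factor: 1.074 × 1.0583 × 1.0371 ≈ 1.17878.
Nominal growth factor: 1.16957. Real growth factor = 1.16957 / 1.17878 ≈ 0.99219.
Total real return ≈ -0.7813%.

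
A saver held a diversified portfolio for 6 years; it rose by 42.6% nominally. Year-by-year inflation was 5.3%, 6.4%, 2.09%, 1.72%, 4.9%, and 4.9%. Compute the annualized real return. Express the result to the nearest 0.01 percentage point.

1.81%

Cumulative inflation factor: 1.053 × 1.064 × 1.0209 × 1.0172 × 1.049 × 1.049 ≈ 1.28030.
Nominal growth factor: 1.42600. Real growth factor = 1.42600 / 1.28030 ≈ 1.11380.
Annualized: 1.11380^(1/6) − 1 ≈ 0.01813.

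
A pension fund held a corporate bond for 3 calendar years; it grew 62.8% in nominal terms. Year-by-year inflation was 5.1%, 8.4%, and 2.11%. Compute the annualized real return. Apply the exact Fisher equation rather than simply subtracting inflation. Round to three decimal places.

11.854%

Cumulative inflation factor: 1.051 × 1.084 × 1.0211 ≈ 1.16332.
Nominal growth factor: 1.62800. Real growth factor = 1.62800 / 1.16332 ≈ 1.39944.
Annualized: 1.39944^(1/3) − 1 ≈ 0.11854.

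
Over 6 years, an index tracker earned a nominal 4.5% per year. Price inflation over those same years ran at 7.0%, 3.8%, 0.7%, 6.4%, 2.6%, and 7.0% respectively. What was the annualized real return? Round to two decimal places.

Cumulative inflation factor: 1.070 × 1.038 × 1.007 × 1.064 × 1.026 × 1.070 ≈ 1.30642.
Nominal growth factor: 1.30226. Real growth factor = 1.30226 / 1.30642 ≈ 0.99681.
Annualized: 0.99681^(1/6) − 1 ≈ -0.00053.

-0.05%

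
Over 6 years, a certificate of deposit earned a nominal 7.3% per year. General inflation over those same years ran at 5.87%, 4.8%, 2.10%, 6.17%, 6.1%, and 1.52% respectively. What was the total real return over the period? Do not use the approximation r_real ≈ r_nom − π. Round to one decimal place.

Cumulative inflation factor: 1.0587 × 1.048 × 1.0210 × 1.0617 × 1.061 × 1.0152 ≈ 1.29547.
Nominal growth factor: 1.52615. Real growth factor = 1.52615 / 1.29547 ≈ 1.17807.
Total real return ≈ 17.8066%.

17.8%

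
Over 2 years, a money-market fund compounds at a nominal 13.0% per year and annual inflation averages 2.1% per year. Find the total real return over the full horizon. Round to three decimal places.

22.491%

The annual real rate is (1+13.0%)/(1+2.1%) − 1 = 10.6758%.
Compounded over 2 years: (1 + 0.106758)^2 − 1 ≈ 0.22491.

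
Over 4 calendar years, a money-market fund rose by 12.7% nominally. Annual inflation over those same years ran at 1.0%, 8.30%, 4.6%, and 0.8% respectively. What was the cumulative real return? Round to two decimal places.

-2.28%

Cumulative inflation factor: 1.010 × 1.0830 × 1.046 × 1.008 ≈ 1.15330.
Nominal growth factor: 1.12700. Real growth factor = 1.12700 / 1.15330 ≈ 0.97720.
Total real return ≈ -2.2804%.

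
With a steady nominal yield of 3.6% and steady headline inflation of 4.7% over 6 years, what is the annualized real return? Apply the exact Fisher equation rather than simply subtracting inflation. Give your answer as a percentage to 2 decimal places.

-1.05%

With constant rates the annual real return is the same each year: (1+3.6%)/(1+4.7%) − 1 = -0.01051.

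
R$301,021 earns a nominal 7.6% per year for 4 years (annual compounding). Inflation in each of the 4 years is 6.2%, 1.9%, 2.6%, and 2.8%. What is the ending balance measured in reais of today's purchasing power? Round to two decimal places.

R$353,514.07

Nominal value at maturity: R$301,021 × (1 + 7.6%)^4 ≈ R$403,502.17.
Price-level factor over 4 years: 1.062 × 1.019 × 1.026 × 1.028 ≈ 1.1414034376.
Dividing the nominal maturity value by the price-level factor gives the value in today's money.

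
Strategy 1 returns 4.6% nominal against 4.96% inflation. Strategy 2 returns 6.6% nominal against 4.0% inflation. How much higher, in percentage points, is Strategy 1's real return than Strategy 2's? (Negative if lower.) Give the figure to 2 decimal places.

-2.84

Strategy 1 real return: 1.046/1.0496 − 1 = -0.343%.
Strategy 2 real return: 1.066/1.040 − 1 = 2.500%.
Difference: -0.343 − 2.500 = -2.843 pp.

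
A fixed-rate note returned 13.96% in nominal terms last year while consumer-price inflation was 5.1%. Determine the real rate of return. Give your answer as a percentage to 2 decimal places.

8.43%

Real return via the Fisher equation: (1 + 13.96%)/(1 + 5.1%) − 1 = 1.1396/1.051 − 1 ≈ 0.08430.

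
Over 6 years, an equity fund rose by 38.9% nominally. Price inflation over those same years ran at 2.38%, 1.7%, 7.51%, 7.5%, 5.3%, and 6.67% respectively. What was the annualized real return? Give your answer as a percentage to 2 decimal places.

0.46%

Cumulative inflation factor: 1.0238 × 1.017 × 1.0751 × 1.075 × 1.053 × 1.0667 ≈ 1.35165.
Nominal growth factor: 1.38900. Real growth factor = 1.38900 / 1.35165 ≈ 1.02763.
Annualized: 1.02763^(1/6) − 1 ≈ 0.00455.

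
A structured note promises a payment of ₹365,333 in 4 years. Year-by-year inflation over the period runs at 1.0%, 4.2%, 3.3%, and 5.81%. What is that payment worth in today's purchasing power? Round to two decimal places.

₹317,594.35

Price-level factor over 4 years: 1.010 × 1.042 × 1.033 × 1.0581 ≈ 1.1503132669.
Purchasing power today: ₹365,333 divided by that factor.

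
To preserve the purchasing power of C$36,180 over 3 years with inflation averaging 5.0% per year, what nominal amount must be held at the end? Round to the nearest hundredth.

C$41,882.87

Cumulative price-level factor: (1+5.0%)^3 = 1.157625.
The nominal amount required is C$36,180 scaled up by that factor.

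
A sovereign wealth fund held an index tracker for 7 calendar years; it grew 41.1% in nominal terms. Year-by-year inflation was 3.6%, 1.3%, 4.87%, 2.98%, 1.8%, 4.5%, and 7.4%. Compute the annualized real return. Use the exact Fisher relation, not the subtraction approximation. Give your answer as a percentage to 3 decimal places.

Cumulative inflation factor: 1.036 × 1.013 × 1.0487 × 1.0298 × 1.018 × 1.045 × 1.074 ≈ 1.29492.
Nominal growth factor: 1.41100. Real growth factor = 1.41100 / 1.29492 ≈ 1.08965.
Annualized: 1.08965^(1/7) − 1 ≈ 0.01234.

1.234%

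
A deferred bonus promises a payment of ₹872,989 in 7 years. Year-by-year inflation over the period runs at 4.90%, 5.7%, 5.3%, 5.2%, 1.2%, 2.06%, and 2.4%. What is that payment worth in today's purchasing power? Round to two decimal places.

Price-level factor over 7 years: 1.0490 × 1.057 × 1.053 × 1.052 × 1.012 × 1.0206 × 1.024 ≈ 1.2990642153.
Purchasing power today: ₹872,989 divided by that factor.

₹672,013.74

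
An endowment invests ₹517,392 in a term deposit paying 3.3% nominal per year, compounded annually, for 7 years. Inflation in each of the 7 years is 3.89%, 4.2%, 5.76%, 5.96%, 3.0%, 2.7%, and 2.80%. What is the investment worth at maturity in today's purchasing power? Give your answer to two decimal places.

Nominal value at maturity: ₹517,392 × (1 + 3.3%)^7 ≈ ₹649,414.47.
Price-level factor over 7 years: 1.0389 × 1.042 × 1.0576 × 1.0596 × 1.030 × 1.027 × 1.0280 ≈ 1.3191848041.
The maturity value deflated by that factor is the answer in today's purchasing power.

₹492,284.68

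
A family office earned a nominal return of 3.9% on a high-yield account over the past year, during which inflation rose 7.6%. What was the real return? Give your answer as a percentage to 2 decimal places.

Real return via the Fisher equation: (1 + 3.9%)/(1 + 7.6%) − 1 = 1.039/1.076 − 1 ≈ -0.03439.

-3.44%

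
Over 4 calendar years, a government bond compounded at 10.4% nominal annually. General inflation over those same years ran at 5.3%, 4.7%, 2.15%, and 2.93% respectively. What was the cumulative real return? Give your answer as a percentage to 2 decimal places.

28.15%

Cumulative inflation factor: 1.053 × 1.047 × 1.0215 × 1.0293 ≈ 1.15919.
Nominal growth factor: 1.48551. Real growth factor = 1.48551 / 1.15919 ≈ 1.28151.
Total real return ≈ 28.1507%.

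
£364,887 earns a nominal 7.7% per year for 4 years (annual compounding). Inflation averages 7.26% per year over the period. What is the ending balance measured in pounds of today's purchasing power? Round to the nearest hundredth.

Nominal value at maturity: £364,887 × (1 + 7.7%)^4 ≈ £490,931.84.
Price-level factor over 4 years: (1 + 7.26%)^4 ≈ 1.3235829696.
Dividing the nominal maturity value by the price-level factor gives the value in today's money.

£370,911.27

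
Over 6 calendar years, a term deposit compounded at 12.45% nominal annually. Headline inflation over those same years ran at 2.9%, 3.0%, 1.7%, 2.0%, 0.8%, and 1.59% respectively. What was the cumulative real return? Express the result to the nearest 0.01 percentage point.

79.59%

Cumulative inflation factor: 1.029 × 1.030 × 1.017 × 1.020 × 1.008 × 1.0159 ≈ 1.12586.
Nominal growth factor: 2.02189. Real growth factor = 2.02189 / 1.12586 ≈ 1.79586.
Total real return ≈ 79.5856%.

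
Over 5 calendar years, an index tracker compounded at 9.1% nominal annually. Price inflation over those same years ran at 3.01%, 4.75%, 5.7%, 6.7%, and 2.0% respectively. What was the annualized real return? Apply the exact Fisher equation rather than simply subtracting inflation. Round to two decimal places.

4.48%

Cumulative inflation factor: 1.0301 × 1.0475 × 1.057 × 1.067 × 1.020 ≈ 1.24129.
Nominal growth factor: 1.54569. Real growth factor = 1.54569 / 1.24129 ≈ 1.24523.
Annualized: 1.24523^(1/5) − 1 ≈ 0.04484.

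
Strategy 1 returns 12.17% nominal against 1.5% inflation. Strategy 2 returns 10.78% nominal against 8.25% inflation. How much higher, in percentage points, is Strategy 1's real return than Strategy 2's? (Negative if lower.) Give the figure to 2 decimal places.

Strategy 1 real return: 1.1217/1.015 − 1 = 10.512%.
Strategy 2 real return: 1.1078/1.0825 − 1 = 2.337%.
Difference: 10.512 − 2.337 = 8.175 pp.

8.18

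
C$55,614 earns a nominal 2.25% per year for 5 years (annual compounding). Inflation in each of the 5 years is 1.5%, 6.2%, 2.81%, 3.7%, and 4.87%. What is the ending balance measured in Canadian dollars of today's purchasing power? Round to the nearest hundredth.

C$51,575.66

Nominal value at maturity: C$55,614 × (1 + 2.25%)^5 ≈ C$62,158.53.
Price-level factor over 5 years: 1.015 × 1.062 × 1.0281 × 1.037 × 1.0487 ≈ 1.2051911740.
Dividing the nominal maturity value by the price-level factor gives the value in today's money.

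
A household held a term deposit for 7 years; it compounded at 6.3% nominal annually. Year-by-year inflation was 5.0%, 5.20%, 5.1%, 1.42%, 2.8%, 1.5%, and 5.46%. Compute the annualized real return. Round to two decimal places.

2.44%

Cumulative inflation factor: 1.050 × 1.0520 × 1.051 × 1.0142 × 1.028 × 1.015 × 1.0546 ≈ 1.29562.
Nominal growth factor: 1.53367. Real growth factor = 1.53367 / 1.29562 ≈ 1.18374.
Annualized: 1.18374^(1/7) − 1 ≈ 0.02439.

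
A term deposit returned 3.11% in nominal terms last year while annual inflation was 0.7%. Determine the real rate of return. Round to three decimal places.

Real return via the Fisher equation: (1 + 3.11%)/(1 + 0.7%) − 1 = 1.0311/1.007 − 1 ≈ 0.02393.

2.393%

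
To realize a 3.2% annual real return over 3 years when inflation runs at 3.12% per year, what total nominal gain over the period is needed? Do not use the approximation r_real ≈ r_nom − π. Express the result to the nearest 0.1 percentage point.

Required annual nominal rate: (1+3.2%)(1+3.12%) − 1 = 6.41984%.
Cumulative over 3 years: (1 + 0.0641984)^3 − 1 ≈ 0.20522.

20.5%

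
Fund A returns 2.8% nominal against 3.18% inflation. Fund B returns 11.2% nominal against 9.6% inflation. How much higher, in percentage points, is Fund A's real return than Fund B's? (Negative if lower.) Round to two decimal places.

Fund A real return: 1.028/1.0318 − 1 = -0.368%.
Fund B real return: 1.112/1.096 − 1 = 1.460%.
Difference: -0.368 − 1.460 = -1.828 pp.

-1.83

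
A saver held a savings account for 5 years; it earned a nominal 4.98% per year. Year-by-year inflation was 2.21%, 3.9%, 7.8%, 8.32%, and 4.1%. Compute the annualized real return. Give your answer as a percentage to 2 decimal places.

Cumulative inflation factor: 1.0221 × 1.039 × 1.078 × 1.0832 × 1.041 ≈ 1.29088.
Nominal growth factor: 1.27507. Real growth factor = 1.27507 / 1.29088 ≈ 0.98775.
Annualized: 0.98775^(1/5) − 1 ≈ -0.00246.

-0.25%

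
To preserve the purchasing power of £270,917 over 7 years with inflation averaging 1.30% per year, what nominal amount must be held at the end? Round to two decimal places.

Cumulative price-level factor: (1+1.30%)^7 ≈ 1.0946269025.
The nominal amount required is £270,917 scaled up by that factor.

£296,553.04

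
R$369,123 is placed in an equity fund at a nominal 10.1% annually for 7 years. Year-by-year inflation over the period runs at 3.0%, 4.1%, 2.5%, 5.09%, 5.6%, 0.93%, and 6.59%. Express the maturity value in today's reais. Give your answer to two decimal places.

R$551,706.97

Nominal value at maturity: R$369,123 × (1 + 10.1%)^7 ≈ R$723,906.27.
Price-level factor over 7 years: 1.030 × 1.041 × 1.025 × 1.0509 × 1.056 × 1.0093 × 1.0659 ≈ 1.3121209367.
Dividing the nominal maturity value by the price-level factor gives the value in today's money.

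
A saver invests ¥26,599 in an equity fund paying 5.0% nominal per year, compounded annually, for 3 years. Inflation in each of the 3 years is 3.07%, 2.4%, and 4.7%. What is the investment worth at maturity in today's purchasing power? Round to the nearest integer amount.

Nominal value at maturity: ¥26,599 × (1 + 5.0%)^3 ≈ ¥30,792.
Price-level factor over 3 years: 1.0307 × 1.024 × 1.047 = 1.1050423296.
Dividing the nominal maturity value by the price-level factor gives the value in today's money.

¥27,865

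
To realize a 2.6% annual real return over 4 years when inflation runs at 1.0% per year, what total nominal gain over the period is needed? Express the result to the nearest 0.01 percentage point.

15.31%

Required annual nominal rate: (1+2.6%)(1+1.0%) − 1 = 3.626%.
Cumulative over 4 years: (1 + 0.03626)^4 − 1 ≈ 0.15312.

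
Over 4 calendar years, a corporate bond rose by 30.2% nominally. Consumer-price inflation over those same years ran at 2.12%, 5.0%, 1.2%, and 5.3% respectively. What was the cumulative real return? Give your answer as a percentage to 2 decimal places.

13.95%

Cumulative inflation factor: 1.0212 × 1.050 × 1.012 × 1.053 ≈ 1.14264.
Nominal growth factor: 1.30200. Real growth factor = 1.30200 / 1.14264 ≈ 1.13947.
Total real return ≈ 13.9468%.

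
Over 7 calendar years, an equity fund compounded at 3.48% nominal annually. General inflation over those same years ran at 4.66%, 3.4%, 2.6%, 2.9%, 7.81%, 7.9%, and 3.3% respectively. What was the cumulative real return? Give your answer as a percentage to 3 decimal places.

-7.456%

Cumulative inflation factor: 1.0466 × 1.034 × 1.026 × 1.029 × 1.0781 × 1.079 × 1.033 ≈ 1.37292.
Nominal growth factor: 1.27056. Real growth factor = 1.27056 / 1.37292 ≈ 0.92544.
Total real return ≈ -7.4556%.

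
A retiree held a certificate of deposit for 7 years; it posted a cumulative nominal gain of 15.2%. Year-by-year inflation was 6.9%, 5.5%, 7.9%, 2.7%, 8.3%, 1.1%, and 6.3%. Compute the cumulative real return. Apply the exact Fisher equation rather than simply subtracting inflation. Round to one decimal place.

Cumulative inflation factor: 1.069 × 1.055 × 1.079 × 1.027 × 1.083 × 1.011 × 1.063 ≈ 1.45457.
Nominal growth factor: 1.15200. Real growth factor = 1.15200 / 1.45457 ≈ 0.79199.
Total real return ≈ -20.8014%.

-20.8%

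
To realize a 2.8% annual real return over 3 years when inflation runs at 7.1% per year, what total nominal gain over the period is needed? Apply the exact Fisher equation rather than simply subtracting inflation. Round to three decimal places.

Required annual nominal rate: (1+2.8%)(1+7.1%) − 1 = 10.0988%.
Cumulative over 3 years: (1 + 0.100988)^3 − 1 ≈ 0.33459.

33.459%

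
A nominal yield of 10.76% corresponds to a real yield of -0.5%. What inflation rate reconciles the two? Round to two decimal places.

11.32%

From (1+r_nom) = (1+r_real)(1+π), we get 1+π = (1 + 10.76%)/(1 − 0.5%) = 1.1076/0.995 ≈ 1.11317.
So π ≈ 11.3166%.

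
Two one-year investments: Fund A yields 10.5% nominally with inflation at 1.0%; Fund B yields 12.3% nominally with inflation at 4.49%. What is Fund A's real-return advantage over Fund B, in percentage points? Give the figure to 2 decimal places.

Fund A real return: 1.105/1.010 − 1 = 9.406%.
Fund B real return: 1.123/1.0449 − 1 = 7.474%.
Difference: 9.406 − 7.474 = 1.932 pp.

1.93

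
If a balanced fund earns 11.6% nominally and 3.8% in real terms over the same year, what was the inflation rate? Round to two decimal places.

From (1+r_nom) = (1+r_real)(1+π), we get 1+π = (1 + 11.6%)/(1 + 3.8%) = 1.116/1.038 ≈ 1.07514.
So π ≈ 7.5145%.

7.51%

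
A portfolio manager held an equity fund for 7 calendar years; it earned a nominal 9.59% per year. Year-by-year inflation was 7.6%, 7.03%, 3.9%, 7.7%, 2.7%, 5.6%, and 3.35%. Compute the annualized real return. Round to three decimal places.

Cumulative inflation factor: 1.076 × 1.0703 × 1.039 × 1.077 × 1.027 × 1.056 × 1.0335 ≈ 1.44442.
Nominal growth factor: 1.89844. Real growth factor = 1.89844 / 1.44442 ≈ 1.31432.
Annualized: 1.31432^(1/7) − 1 ≈ 0.03982.

3.982%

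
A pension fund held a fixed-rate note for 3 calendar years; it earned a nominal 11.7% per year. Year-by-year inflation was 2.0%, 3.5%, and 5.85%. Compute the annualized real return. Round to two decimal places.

7.64%

Cumulative inflation factor: 1.020 × 1.035 × 1.0585 ≈ 1.11746.
Nominal growth factor: 1.39367. Real growth factor = 1.39367 / 1.11746 ≈ 1.24718.
Annualized: 1.24718^(1/3) − 1 ≈ 0.07641.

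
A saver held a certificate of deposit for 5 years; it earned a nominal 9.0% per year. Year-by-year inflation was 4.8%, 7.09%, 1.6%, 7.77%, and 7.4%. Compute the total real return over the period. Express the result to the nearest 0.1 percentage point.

16.6%

Cumulative inflation factor: 1.048 × 1.0709 × 1.016 × 1.0777 × 1.074 ≈ 1.31979.
Nominal growth factor: 1.53862. Real growth factor = 1.53862 / 1.31979 ≈ 1.16581.
Total real return ≈ 16.5806%.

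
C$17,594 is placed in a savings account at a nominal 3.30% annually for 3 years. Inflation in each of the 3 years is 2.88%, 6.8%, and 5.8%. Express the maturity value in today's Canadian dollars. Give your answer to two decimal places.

C$16,683.14

Nominal value at maturity: C$17,594 × (1 + 3.30%)^3 ≈ C$19,393.92.
Price-level factor over 3 years: 1.0288 × 1.068 × 1.058 = 1.1624863872.
Dividing the nominal maturity value by the price-level factor gives the value in today's money.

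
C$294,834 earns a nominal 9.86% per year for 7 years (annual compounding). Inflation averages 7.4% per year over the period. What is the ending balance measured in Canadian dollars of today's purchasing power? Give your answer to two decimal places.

C$345,481.47

Nominal value at maturity: C$294,834 × (1 + 9.86%)^7 ≈ C$569,448.86.
Price-level factor over 7 years: (1 + 7.4%)^7 ≈ 1.6482761309.
Dividing the nominal maturity value by the price-level factor gives the value in today's money.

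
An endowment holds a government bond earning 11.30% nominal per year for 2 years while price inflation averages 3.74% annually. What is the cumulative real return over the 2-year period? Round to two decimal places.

The annual real rate is (1+11.30%)/(1+3.74%) − 1 = 7.2874%.
Compounded over 2 years: (1 + 0.072874)^2 − 1 ≈ 0.15106.

15.11%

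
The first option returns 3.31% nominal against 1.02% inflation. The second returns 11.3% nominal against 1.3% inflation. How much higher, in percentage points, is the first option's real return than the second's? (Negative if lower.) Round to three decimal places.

-7.605

The first option real return: 1.0331/1.0102 − 1 = 2.2669%.
The second real return: 1.113/1.013 − 1 = 9.8717%.
Difference: 2.2669 − 9.8717 = -7.6048 pp.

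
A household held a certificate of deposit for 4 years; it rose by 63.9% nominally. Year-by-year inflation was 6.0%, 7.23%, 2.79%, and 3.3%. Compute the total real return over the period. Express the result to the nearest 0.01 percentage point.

Cumulative inflation factor: 1.060 × 1.0723 × 1.0279 × 1.033 ≈ 1.20691.
Nominal growth factor: 1.63900. Real growth factor = 1.63900 / 1.20691 ≈ 1.35802.
Total real return ≈ 35.8018%.

35.80%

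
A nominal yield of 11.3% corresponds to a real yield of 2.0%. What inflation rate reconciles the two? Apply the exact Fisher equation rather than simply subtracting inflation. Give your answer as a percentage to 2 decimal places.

From (1+r_nom) = (1+r_real)(1+π), we get 1+π = (1 + 11.3%)/(1 + 2.0%) = 1.113/1.020 ≈ 1.09118.
So π ≈ 9.1176%.

9.12%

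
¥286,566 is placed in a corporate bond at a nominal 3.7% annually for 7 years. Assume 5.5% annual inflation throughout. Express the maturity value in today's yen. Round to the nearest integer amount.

¥254,044

Nominal value at maturity: ¥286,566 × (1 + 3.7%)^7 ≈ ¥369,552.
Price-level factor over 7 years: (1 + 5.5%)^7 ≈ 1.4546791611.
Dividing the nominal maturity value by the price-level factor gives the value in today's money.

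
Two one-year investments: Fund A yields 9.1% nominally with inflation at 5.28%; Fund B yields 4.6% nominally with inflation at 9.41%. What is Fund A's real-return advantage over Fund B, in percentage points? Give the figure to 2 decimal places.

8.02

Fund A real return: 1.091/1.0528 − 1 = 3.628%.
Fund B real return: 1.046/1.0941 − 1 = -4.396%.
Difference: 3.628 − (-4.396) = 8.024 pp.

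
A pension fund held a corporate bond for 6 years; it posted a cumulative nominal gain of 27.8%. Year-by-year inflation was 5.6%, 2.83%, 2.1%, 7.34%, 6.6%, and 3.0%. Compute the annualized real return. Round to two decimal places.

-0.37%

Cumulative inflation factor: 1.056 × 1.0283 × 1.021 × 1.0734 × 1.066 × 1.030 ≈ 1.30667.
Nominal growth factor: 1.27800. Real growth factor = 1.27800 / 1.30667 ≈ 0.97806.
Annualized: 0.97806^(1/6) − 1 ≈ -0.00369.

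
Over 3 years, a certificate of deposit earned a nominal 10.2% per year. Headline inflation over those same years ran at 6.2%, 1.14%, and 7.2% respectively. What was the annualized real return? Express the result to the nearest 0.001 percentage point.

Cumulative inflation factor: 1.062 × 1.0114 × 1.072 ≈ 1.15144.
Nominal growth factor: 1.33827. Real growth factor = 1.33827 / 1.15144 ≈ 1.16226.
Annualized: 1.16226^(1/3) − 1 ≈ 0.05140.

5.140%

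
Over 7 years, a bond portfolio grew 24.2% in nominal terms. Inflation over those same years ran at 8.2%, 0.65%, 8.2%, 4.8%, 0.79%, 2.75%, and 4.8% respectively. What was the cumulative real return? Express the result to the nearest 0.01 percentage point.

Cumulative inflation factor: 1.082 × 1.0065 × 1.082 × 1.048 × 1.0079 × 1.0275 × 1.048 ≈ 1.34026.
Nominal growth factor: 1.24200. Real growth factor = 1.24200 / 1.34026 ≈ 0.92668.
Total real return ≈ -7.3316%.

-7.33%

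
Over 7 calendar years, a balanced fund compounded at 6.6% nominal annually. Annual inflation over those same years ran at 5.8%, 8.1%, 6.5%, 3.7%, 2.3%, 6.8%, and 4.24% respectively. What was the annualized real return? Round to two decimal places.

1.20%

Cumulative inflation factor: 1.058 × 1.081 × 1.065 × 1.037 × 1.023 × 1.068 × 1.0424 ≈ 1.43854.
Nominal growth factor: 1.56423. Real growth factor = 1.56423 / 1.43854 ≈ 1.08738.
Annualized: 1.08738^(1/7) − 1 ≈ 0.01204.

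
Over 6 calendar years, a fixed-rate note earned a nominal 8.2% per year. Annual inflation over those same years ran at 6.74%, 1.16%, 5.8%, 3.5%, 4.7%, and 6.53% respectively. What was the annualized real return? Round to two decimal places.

3.32%

Cumulative inflation factor: 1.0674 × 1.0116 × 1.058 × 1.035 × 1.047 × 1.0653 ≈ 1.31881.
Nominal growth factor: 1.60459. Real growth factor = 1.60459 / 1.31881 ≈ 1.21670.
Annualized: 1.21670^(1/6) − 1 ≈ 0.03323.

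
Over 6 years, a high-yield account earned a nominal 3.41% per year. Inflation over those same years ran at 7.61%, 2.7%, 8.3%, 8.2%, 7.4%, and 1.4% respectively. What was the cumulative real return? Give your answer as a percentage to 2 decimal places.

Cumulative inflation factor: 1.0761 × 1.027 × 1.083 × 1.082 × 1.074 × 1.014 ≈ 1.41033.
Nominal growth factor: 1.22286. Real growth factor = 1.22286 / 1.41033 ≈ 0.86707.
Total real return ≈ -13.2930%.

-13.29%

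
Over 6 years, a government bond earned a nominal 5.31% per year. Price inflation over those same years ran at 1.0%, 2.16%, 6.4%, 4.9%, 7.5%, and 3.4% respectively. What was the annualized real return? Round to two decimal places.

1.06%

Cumulative inflation factor: 1.010 × 1.0216 × 1.064 × 1.049 × 1.075 × 1.034 ≈ 1.28011.
Nominal growth factor: 1.36401. Real growth factor = 1.36401 / 1.28011 ≈ 1.06554.
Annualized: 1.06554^(1/6) − 1 ≈ 0.01064.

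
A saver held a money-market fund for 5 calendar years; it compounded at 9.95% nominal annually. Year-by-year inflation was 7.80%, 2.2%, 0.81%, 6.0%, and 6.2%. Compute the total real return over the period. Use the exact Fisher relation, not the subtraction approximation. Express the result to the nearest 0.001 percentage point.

28.521%

Cumulative inflation factor: 1.0780 × 1.022 × 1.0081 × 1.060 × 1.062 ≈ 1.25027.
Nominal growth factor: 1.60685. Real growth factor = 1.60685 / 1.25027 ≈ 1.28521.
Total real return ≈ 28.5205%.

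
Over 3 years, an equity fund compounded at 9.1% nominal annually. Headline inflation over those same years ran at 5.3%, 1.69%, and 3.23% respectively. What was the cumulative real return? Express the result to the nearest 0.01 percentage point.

17.48%

Cumulative inflation factor: 1.053 × 1.0169 × 1.0323 ≈ 1.10538.
Nominal growth factor: 1.29860. Real growth factor = 1.29860 / 1.10538 ≈ 1.17479.
Total real return ≈ 17.4794%.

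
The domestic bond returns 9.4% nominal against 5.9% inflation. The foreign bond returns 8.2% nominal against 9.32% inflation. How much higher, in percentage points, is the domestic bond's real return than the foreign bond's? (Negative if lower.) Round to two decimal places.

4.33

The domestic bond real return: 1.094/1.059 − 1 = 3.305%.
The foreign bond real return: 1.082/1.0932 − 1 = -1.025%.
Difference: 3.305 − (-1.025) = 4.330 pp.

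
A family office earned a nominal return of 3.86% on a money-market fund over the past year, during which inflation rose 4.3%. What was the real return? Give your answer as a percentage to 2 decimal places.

Real return via the Fisher equation: (1 + 3.86%)/(1 + 4.3%) − 1 = 1.0386/1.043 − 1 ≈ -0.00422.

-0.42%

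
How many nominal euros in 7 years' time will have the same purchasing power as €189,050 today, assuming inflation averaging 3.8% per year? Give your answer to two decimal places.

€245,447.24

Cumulative price-level factor: (1+3.8%)^7 ≈ 1.2983191849.
Multiplying €189,050 by the price-level factor gives the future nominal sum.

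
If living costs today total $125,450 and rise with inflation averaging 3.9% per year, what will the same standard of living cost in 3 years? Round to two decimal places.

$140,707.52

Cumulative price-level factor: (1+3.9%)^3 = 1.121622319.
Multiplying $125,450 by the price-level factor gives the future nominal sum.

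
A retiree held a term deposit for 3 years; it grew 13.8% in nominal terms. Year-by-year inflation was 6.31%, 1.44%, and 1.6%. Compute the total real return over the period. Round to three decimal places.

3.864%

Cumulative inflation factor: 1.0631 × 1.0144 × 1.016 ≈ 1.09566.
Nominal growth factor: 1.13800. Real growth factor = 1.13800 / 1.09566 ≈ 1.03864.
Total real return ≈ 3.8640%.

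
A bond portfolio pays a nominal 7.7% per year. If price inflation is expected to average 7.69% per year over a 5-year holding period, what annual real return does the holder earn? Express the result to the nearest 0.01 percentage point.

0.01%

With constant rates the annual real return is the same each year: (1+7.7%)/(1+7.69%) − 1 = 0.00009.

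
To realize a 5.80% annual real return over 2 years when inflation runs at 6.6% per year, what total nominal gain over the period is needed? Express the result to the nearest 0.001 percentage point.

27.200%

Required annual nominal rate: (1+5.80%)(1+6.6%) − 1 = 12.7828%.
Cumulative over 2 years: (1 + 0.127828)^2 − 1 ≈ 0.27200.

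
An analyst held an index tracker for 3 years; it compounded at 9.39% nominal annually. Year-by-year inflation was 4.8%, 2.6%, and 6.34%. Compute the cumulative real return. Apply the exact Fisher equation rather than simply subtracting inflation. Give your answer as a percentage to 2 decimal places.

Cumulative inflation factor: 1.048 × 1.026 × 1.0634 ≈ 1.14342.
Nominal growth factor: 1.30898. Real growth factor = 1.30898 / 1.14342 ≈ 1.14479.
Total real return ≈ 14.4795%.

14.48%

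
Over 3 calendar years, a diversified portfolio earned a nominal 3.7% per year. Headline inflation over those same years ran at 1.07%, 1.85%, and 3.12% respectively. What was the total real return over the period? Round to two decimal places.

5.05%

Cumulative inflation factor: 1.0107 × 1.0185 × 1.0312 ≈ 1.06152.
Nominal growth factor: 1.11516. Real growth factor = 1.11516 / 1.06152 ≈ 1.05053.
Total real return ≈ 5.0534%.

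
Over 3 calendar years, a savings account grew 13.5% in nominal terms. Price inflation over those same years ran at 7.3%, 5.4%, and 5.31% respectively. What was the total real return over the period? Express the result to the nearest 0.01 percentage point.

Cumulative inflation factor: 1.073 × 1.054 × 1.0531 ≈ 1.19100.
Nominal growth factor: 1.13500. Real growth factor = 1.13500 / 1.19100 ≈ 0.95298.
Total real return ≈ -4.7015%.

-4.70%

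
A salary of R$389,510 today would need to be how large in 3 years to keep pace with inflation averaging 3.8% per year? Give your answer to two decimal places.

R$435,622.87

Cumulative price-level factor: (1+3.8%)^3 = 1.118386872.
The nominal amount required is R$389,510 scaled up by that factor.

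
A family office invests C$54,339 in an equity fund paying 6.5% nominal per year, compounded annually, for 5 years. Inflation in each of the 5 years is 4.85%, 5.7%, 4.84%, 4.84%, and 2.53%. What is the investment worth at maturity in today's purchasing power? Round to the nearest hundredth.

Nominal value at maturity: C$54,339 × (1 + 6.5%)^5 ≈ C$74,449.14.
Price-level factor over 5 years: 1.0485 × 1.057 × 1.0484 × 1.0484 × 1.0253 ≈ 1.2489596389.
The maturity value deflated by that factor is the answer in today's purchasing power.

C$59,608.92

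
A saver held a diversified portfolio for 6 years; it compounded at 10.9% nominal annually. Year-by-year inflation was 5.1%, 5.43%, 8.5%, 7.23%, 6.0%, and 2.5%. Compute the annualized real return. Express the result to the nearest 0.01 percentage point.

Cumulative inflation factor: 1.051 × 1.0543 × 1.085 × 1.0723 × 1.060 × 1.025 ≈ 1.40069.
Nominal growth factor: 1.86033. Real growth factor = 1.86033 / 1.40069 ≈ 1.32815.
Annualized: 1.32815^(1/6) − 1 ≈ 0.04843.

4.84%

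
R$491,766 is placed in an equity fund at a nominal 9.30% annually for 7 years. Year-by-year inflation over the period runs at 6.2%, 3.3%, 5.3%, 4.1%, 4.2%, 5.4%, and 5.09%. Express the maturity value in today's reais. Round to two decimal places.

Nominal value at maturity: R$491,766 × (1 + 9.30%)^7 ≈ R$916,430.71.
Price-level factor over 7 years: 1.062 × 1.033 × 1.053 × 1.041 × 1.042 × 1.054 × 1.0509 ≈ 1.3879494874.
Dividing the nominal maturity value by the price-level factor gives the value in today's money.

R$660,276.70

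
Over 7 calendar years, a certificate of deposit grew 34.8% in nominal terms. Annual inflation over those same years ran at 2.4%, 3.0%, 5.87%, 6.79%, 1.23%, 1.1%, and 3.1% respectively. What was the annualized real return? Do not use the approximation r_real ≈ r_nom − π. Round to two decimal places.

Cumulative inflation factor: 1.024 × 1.030 × 1.0587 × 1.0679 × 1.0123 × 1.011 × 1.031 ≈ 1.25823.
Nominal growth factor: 1.34800. Real growth factor = 1.34800 / 1.25823 ≈ 1.07135.
Annualized: 1.07135^(1/7) − 1 ≈ 0.00989.

0.99%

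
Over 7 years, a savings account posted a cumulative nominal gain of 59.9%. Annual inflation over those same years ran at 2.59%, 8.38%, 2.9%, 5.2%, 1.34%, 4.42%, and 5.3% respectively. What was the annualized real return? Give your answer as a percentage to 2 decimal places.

2.54%

Cumulative inflation factor: 1.0259 × 1.0838 × 1.029 × 1.052 × 1.0134 × 1.0442 × 1.053 ≈ 1.34115.
Nominal growth factor: 1.59900. Real growth factor = 1.59900 / 1.34115 ≈ 1.19226.
Annualized: 1.19226^(1/7) − 1 ≈ 0.02544.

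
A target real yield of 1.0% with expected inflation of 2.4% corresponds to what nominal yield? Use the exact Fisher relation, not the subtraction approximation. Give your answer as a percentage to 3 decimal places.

By the Fisher equation, 1 + r_nom = (1 + 1.0%)(1 + 2.4%) = 1.010 × 1.024 = 1.03424.
So r_nom = 3.424%.

3.424%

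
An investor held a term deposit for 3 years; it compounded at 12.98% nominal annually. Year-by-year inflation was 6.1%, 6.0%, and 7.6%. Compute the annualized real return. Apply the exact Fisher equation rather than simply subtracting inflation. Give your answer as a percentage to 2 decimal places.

6.02%

Cumulative inflation factor: 1.061 × 1.060 × 1.076 ≈ 1.21013.
Nominal growth factor: 1.44213. Real growth factor = 1.44213 / 1.21013 ≈ 1.19171.
Annualized: 1.19171^(1/3) − 1 ≈ 0.06021.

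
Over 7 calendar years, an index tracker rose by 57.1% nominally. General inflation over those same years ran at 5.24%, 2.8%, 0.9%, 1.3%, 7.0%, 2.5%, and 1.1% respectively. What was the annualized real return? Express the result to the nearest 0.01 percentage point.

3.60%

Cumulative inflation factor: 1.0524 × 1.028 × 1.009 × 1.013 × 1.070 × 1.025 × 1.011 ≈ 1.22612.
Nominal growth factor: 1.57100. Real growth factor = 1.57100 / 1.22612 ≈ 1.28128.
Annualized: 1.28128^(1/7) − 1 ≈ 0.03604.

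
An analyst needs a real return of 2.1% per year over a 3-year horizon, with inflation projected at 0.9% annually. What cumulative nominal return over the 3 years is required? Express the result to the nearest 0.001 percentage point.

Required annual nominal rate: (1+2.1%)(1+0.9%) − 1 = 3.0189%.
Cumulative over 3 years: (1 + 0.030189)^3 − 1 ≈ 0.09333.

9.333%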